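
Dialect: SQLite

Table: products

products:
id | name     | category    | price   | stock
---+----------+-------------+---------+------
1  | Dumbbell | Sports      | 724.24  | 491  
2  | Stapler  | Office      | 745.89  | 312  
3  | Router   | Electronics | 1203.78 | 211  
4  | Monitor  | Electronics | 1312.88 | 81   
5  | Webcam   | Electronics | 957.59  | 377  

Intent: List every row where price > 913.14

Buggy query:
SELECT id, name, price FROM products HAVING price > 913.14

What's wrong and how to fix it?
Bug: This is a non-aggregate query (no GROUP BY, no aggregates), so in SQLite the HAVING clause is invalid here; a row-level condition belongs in WHERE

Fix: Use WHERE for row-level filtering

Corrected query:
SELECT id, name, price FROM products WHERE price > 913.14

Result:
id | name    | price  
---+---------+--------
3  | Router  | 1203.78
4  | Monitor | 1312.88
5  | Webcam  | 957.59 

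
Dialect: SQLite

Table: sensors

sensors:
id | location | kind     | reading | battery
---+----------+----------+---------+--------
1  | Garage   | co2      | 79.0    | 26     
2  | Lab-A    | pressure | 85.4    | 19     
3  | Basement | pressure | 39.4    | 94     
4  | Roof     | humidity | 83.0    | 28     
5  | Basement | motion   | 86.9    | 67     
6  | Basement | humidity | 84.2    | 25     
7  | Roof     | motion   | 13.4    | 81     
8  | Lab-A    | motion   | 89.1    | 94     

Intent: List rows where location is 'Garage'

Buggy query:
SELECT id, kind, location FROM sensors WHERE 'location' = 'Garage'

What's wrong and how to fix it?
Bug: Single quotes denote string literals in SQL; the column name is being compared as a constant string

Fix: Reference the column as location without single quotes

Corrected query:
SELECT id, kind, location FROM sensors WHERE location = 'Garage'

Result:
id | kind | location
---+------+---------
1  | co2  | Garage  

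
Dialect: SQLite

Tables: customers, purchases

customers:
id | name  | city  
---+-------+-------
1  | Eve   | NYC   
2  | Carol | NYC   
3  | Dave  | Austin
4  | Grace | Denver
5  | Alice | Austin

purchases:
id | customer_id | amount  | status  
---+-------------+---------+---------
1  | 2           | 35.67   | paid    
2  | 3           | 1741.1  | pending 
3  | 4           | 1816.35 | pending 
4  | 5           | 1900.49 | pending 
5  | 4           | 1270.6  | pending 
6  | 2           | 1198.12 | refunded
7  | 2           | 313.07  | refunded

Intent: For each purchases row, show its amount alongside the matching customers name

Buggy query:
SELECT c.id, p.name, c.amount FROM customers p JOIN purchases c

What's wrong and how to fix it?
Bug: JOIN with no ON clause produces a cartesian product; every purchases row pairs with every customers row

Fix: Add ON c.customer_id = p.id to the JOIN

Corrected query:
SELECT c.id, p.name, c.amount FROM customers p JOIN purchases c ON c.customer_id = p.id

Result:
id | name  | amount 
---+-------+--------
1  | Carol | 35.67  
2  | Dave  | 1741.1 
3  | Grace | 1816.35
4  | Alice | 1900.49
5  | Grace | 1270.6 
6  | Carol | 1198.12
7  | Carol | 313.07 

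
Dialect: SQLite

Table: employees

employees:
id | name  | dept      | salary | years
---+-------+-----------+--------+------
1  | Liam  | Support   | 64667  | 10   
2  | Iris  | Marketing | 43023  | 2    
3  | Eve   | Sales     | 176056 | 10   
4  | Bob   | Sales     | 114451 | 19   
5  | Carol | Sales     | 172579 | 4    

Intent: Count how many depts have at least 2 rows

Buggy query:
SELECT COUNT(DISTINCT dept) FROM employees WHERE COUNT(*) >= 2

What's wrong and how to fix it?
Bug: COUNT(*) cannot appear in WHERE; the per-group count doesn't exist yet

Fix: Use a subquery that GROUPs and filters with HAVING, then count its rows

Corrected query:
SELECT COUNT(*) FROM (SELECT dept FROM employees GROUP BY dept HAVING COUNT(*) >= 2)

Result:
COUNT(*)
--------
1       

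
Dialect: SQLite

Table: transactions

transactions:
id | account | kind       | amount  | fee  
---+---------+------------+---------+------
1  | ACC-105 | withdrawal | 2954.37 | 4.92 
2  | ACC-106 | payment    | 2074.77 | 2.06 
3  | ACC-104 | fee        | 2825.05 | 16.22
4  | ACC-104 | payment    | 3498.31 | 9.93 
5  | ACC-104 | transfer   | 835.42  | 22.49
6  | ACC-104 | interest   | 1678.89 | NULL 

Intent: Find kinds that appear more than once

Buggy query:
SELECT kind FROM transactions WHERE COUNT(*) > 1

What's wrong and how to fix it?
Bug: COUNT(*) is an aggregate and cannot be used in WHERE

Fix: Group first, then use HAVING for the count condition

Corrected query:
SELECT kind FROM transactions GROUP BY kind HAVING COUNT(*) > 1

Result:
kind   
-------
payment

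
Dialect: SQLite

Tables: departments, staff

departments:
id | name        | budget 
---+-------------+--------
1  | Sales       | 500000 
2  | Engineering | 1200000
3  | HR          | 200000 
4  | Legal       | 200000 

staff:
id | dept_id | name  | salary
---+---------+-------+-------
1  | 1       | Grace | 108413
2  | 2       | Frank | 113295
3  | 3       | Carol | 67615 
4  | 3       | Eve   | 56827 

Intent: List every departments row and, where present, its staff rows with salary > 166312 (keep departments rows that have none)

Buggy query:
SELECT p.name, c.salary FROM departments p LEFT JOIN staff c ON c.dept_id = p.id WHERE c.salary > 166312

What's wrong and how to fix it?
Bug: A WHERE condition on the right-hand table after LEFT JOIN drops unmatched parents

Fix: Put 'c.salary > 166312' in the JOIN's ON clause instead of WHERE

Corrected query:
SELECT p.name, c.salary FROM departments p LEFT JOIN staff c ON c.dept_id = p.id AND c.salary > 166312

Result:
name        | salary
------------+-------
Sales       | NULL  
Engineering | NULL  
HR          | NULL  
Legal       | NULL  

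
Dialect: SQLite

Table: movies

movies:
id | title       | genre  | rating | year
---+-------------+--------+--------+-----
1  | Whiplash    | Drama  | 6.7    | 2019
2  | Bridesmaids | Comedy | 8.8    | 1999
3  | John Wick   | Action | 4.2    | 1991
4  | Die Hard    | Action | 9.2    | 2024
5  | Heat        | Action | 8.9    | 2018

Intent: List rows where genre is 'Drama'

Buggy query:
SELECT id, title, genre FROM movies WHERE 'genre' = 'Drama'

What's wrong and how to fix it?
Bug: Single quotes denote string literals in SQL; the column name is being compared as a constant string

Fix: Reference the column as genre without single quotes

Corrected query:
SELECT id, title, genre FROM movies WHERE genre = 'Drama'

Result:
id | title    | genre
---+----------+------
1  | Whiplash | Drama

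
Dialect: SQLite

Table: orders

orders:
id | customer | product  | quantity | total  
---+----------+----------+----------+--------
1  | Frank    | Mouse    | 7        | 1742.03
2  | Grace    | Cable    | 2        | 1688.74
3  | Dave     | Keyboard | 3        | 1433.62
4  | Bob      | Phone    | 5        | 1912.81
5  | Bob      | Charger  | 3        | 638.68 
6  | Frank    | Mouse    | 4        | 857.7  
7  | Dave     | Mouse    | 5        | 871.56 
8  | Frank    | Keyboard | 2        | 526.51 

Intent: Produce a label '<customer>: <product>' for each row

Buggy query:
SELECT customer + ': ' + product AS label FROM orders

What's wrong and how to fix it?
Bug: '+' is numeric addition; on text columns SQLite converts them to 0 instead of concatenating

Fix: Replace + with || to concatenate text

Corrected query:
SELECT customer || ': ' || product AS label FROM orders

Result:
label          
---------------
Frank: Mouse   
Grace: Cable   
Dave: Keyboard 
Bob: Phone     
Bob: Charger   
Frank: Mouse   
Dave: Mouse    
Frank: Keyboard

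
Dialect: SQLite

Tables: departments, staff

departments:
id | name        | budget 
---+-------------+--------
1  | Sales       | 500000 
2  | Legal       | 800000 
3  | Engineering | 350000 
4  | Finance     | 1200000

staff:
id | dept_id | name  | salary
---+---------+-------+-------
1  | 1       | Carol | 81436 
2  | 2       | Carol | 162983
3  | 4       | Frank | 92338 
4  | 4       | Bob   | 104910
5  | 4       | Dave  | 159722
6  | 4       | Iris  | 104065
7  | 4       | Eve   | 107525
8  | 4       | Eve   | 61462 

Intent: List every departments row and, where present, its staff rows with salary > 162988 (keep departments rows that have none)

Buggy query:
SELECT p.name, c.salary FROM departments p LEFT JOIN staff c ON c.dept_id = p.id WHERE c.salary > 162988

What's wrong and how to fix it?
Bug: A WHERE condition on the right-hand table after LEFT JOIN drops unmatched parents

Fix: Put 'c.salary > 162988' in the JOIN's ON clause instead of WHERE

Corrected query:
SELECT p.name, c.salary FROM departments p LEFT JOIN staff c ON c.dept_id = p.id AND c.salary > 162988

Result:
name        | salary
------------+-------
Sales       | NULL  
Legal       | NULL  
Engineering | NULL  
Finance     | NULL  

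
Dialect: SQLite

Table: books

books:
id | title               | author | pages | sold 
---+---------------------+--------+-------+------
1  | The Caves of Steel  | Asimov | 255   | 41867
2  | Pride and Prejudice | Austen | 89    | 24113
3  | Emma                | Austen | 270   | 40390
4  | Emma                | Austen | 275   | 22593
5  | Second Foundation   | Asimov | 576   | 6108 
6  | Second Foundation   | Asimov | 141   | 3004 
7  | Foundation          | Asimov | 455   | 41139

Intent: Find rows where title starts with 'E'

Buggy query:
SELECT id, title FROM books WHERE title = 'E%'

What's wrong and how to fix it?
Bug: Wildcards only work with LIKE; '=' treats '%' as a literal character

Fix: Use LIKE for wildcard pattern matching

Corrected query:
SELECT id, title FROM books WHERE title LIKE 'E%'

Result:
id | title
---+------
3  | Emma 
4  | Emma 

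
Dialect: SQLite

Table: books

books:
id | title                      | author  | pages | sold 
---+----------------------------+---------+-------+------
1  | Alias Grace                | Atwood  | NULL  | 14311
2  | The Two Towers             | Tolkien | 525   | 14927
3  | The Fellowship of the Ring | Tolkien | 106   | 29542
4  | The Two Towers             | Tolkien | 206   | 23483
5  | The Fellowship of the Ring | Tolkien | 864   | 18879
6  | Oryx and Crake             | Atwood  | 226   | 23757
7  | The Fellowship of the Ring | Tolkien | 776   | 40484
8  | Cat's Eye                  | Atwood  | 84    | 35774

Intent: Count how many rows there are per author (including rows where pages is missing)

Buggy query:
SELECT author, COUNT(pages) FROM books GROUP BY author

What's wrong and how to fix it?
Bug: COUNT(column) counts non-NULL values only; rows with NULL pages aren't counted

Fix: Replace COUNT(pages) with COUNT(*)

Corrected query:
SELECT author, COUNT(*) FROM books GROUP BY author

Result:
author  | COUNT(*)
--------+---------
Atwood  | 3       
Tolkien | 5       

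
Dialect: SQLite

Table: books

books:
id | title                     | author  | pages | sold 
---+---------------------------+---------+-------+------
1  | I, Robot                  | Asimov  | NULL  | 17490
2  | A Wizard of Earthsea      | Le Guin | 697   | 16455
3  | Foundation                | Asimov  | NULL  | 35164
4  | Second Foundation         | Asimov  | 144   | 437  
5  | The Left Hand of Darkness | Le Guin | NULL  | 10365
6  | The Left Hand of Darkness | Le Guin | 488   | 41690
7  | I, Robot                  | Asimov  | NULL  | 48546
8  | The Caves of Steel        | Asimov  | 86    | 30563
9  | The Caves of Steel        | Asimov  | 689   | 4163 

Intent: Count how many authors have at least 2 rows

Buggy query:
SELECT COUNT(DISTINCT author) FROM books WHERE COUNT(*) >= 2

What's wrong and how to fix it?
Bug: WHERE filters individual rows, not groups, so a group-level COUNT is invalid there

Fix: Use a subquery that GROUPs and filters with HAVING, then count its rows

Corrected query:
SELECT COUNT(*) FROM (SELECT author FROM books GROUP BY author HAVING COUNT(*) >= 2)

Result:
COUNT(*)
--------
2       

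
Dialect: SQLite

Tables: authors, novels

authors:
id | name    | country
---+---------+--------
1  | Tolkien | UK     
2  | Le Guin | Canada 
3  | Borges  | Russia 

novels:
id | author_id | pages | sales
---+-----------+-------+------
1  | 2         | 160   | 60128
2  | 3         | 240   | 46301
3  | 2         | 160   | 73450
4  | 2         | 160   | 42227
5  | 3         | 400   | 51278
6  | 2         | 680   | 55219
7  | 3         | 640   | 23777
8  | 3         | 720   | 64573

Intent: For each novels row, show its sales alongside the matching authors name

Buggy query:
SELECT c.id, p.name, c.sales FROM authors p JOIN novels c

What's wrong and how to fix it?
Bug: JOIN with no ON clause produces a cartesian product; every novels row pairs with every authors row

Fix: Specify the join condition linking the foreign key to the parent id

Corrected query:
SELECT c.id, p.name, c.sales FROM authors p JOIN novels c ON c.author_id = p.id

Result:
id | name    | sales
---+---------+------
1  | Le Guin | 60128
2  | Borges  | 46301
3  | Le Guin | 73450
4  | Le Guin | 42227
5  | Borges  | 51278
6  | Le Guin | 55219
7  | Borges  | 23777
8  | Borges  | 64573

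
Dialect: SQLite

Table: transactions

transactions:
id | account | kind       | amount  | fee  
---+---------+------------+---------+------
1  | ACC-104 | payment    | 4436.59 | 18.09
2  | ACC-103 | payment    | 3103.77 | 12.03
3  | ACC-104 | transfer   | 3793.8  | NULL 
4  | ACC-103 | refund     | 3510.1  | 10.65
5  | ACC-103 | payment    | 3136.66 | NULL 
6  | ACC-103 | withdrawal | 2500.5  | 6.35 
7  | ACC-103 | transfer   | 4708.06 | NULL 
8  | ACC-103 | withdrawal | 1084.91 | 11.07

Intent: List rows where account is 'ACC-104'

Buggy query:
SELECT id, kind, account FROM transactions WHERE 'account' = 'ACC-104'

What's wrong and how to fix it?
Bug: 'account' in single quotes is a string literal, not the column; the comparison is literal-vs-literal and never true

Fix: Remove the quotes around the column name (or use double quotes for an identifier)

Corrected query:
SELECT id, kind, account FROM transactions WHERE account = 'ACC-104'

Result:
id | kind     | account
---+----------+--------
1  | payment  | ACC-104
3  | transfer | ACC-104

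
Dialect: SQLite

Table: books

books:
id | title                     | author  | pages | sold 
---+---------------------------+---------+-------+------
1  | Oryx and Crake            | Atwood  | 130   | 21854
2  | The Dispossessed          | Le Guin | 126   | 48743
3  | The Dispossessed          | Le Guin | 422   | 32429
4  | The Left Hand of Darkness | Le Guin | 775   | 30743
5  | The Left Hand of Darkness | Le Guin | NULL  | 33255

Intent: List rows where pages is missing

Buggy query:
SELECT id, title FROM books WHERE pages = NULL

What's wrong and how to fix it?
Bug: Comparing to NULL with '=' never matches; NULL = NULL is unknown, not true

Fix: Use IS NULL to test for NULL

Corrected query:
SELECT id, title FROM books WHERE pages IS NULL

Result:
id | title                    
---+--------------------------
5  | The Left Hand of Darkness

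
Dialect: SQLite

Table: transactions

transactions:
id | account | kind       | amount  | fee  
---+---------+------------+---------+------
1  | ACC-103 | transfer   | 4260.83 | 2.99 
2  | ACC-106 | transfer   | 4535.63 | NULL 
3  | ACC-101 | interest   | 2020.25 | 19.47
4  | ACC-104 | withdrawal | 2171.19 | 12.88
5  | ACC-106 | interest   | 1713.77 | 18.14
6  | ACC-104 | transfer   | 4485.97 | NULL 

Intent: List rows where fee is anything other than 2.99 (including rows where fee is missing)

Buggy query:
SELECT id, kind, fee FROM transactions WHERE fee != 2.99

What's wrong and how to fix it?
Bug: 'fee != 2.99' is unknown when fee is NULL, so NULL rows are silently excluded

Fix: Handle NULL separately with IS NULL alongside the inequality

Corrected query:
SELECT id, kind, fee FROM transactions WHERE fee != 2.99 OR fee IS NULL

Result:
id | kind       | fee  
---+------------+------
2  | transfer   | NULL 
3  | interest   | 19.47
4  | withdrawal | 12.88
5  | interest   | 18.14
6  | transfer   | NULL 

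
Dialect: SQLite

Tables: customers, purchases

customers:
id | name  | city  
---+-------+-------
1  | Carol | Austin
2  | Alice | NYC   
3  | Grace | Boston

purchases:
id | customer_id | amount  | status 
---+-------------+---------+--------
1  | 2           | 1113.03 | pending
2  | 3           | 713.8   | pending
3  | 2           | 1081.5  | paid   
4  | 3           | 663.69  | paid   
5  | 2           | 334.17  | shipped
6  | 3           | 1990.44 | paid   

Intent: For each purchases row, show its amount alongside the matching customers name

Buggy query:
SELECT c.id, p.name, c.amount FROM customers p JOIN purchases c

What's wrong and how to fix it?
Bug: Missing join condition: each purchases row is matched to all customers rows instead of just its own

Fix: Add ON c.customer_id = p.id to the JOIN

Corrected query:
SELECT c.id, p.name, c.amount FROM customers p JOIN purchases c ON c.customer_id = p.id

Result:
id | name  | amount 
---+-------+--------
1  | Alice | 1113.03
2  | Grace | 713.8  
3  | Alice | 1081.5 
4  | Grace | 663.69 
5  | Alice | 334.17 
6  | Grace | 1990.44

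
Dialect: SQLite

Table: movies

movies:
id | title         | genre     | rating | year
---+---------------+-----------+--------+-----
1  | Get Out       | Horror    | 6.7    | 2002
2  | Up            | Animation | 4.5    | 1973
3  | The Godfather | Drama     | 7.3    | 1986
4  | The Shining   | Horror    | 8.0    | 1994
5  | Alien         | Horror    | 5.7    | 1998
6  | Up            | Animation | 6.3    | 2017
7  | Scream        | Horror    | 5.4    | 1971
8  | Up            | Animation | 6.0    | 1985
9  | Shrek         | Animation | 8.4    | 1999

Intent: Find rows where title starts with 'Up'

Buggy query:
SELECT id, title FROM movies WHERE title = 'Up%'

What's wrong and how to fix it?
Bug: '=' compares the literal string including the % character; pattern matching needs LIKE

Fix: Replace '=' with LIKE so 'Up%' is treated as a pattern

Corrected query:
SELECT id, title FROM movies WHERE title LIKE 'Up%'

Result:
id | title
---+------
2  | Up   
6  | Up   
8  | Up   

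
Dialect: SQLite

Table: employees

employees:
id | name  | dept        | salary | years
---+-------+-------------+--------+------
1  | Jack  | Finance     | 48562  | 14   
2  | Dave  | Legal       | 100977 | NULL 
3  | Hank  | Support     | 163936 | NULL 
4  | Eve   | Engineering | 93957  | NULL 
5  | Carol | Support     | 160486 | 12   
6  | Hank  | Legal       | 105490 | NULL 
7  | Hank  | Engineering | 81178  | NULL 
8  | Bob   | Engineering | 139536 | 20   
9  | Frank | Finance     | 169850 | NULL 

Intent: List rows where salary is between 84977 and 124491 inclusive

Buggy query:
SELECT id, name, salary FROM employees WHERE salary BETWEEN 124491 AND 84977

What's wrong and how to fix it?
Bug: The bounds are reversed; BETWEEN a AND b requires a <= b to match anything

Fix: Write BETWEEN 84977 AND 124491

Corrected query:
SELECT id, name, salary FROM employees WHERE salary BETWEEN 84977 AND 124491

Result:
id | name | salary
---+------+-------
2  | Dave | 100977
4  | Eve  | 93957 
6  | Hank | 105490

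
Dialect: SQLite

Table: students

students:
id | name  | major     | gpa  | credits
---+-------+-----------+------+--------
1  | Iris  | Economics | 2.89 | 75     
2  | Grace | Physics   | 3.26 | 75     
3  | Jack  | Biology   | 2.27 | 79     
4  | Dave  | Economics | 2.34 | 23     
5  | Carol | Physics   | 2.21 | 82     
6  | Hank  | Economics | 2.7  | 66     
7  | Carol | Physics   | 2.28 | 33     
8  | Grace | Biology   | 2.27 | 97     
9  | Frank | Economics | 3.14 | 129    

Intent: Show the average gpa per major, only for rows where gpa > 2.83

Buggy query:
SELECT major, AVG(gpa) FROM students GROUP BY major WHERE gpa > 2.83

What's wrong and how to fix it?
Bug: WHERE cannot follow GROUP BY

Fix: Place WHERE between FROM and GROUP BY

Corrected query:
SELECT major, AVG(gpa) FROM students WHERE gpa > 2.83 GROUP BY major

Result:
major     | AVG(gpa)
----------+---------
Economics | 3.015   
Physics   | 3.26    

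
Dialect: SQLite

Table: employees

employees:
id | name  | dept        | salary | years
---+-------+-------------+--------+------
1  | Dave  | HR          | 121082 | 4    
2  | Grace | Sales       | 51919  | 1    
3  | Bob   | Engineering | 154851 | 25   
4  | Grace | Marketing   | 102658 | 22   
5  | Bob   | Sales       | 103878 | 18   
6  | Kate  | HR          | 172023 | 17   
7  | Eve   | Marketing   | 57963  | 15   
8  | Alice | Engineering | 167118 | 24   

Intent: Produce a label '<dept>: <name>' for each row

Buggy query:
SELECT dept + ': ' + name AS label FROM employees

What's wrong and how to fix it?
Bug: SQLite uses || for string concatenation; + coerces text to numbers (yielding 0)

Fix: Use the || operator for string concatenation

Corrected query:
SELECT dept || ': ' || name AS label FROM employees

Result:
label             
------------------
HR: Dave          
Sales: Grace      
Engineering: Bob  
Marketing: Grace  
Sales: Bob        
HR: Kate          
Marketing: Eve    
Engineering: Alice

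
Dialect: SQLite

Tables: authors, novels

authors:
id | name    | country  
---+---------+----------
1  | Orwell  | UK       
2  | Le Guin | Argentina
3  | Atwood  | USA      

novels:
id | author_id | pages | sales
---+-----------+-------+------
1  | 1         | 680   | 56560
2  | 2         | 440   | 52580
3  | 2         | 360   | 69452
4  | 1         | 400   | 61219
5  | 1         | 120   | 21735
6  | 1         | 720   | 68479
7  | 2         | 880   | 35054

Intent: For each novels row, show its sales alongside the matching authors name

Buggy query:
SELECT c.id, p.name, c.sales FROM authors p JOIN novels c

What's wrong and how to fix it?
Bug: JOIN with no ON clause produces a cartesian product; every novels row pairs with every authors row

Fix: Add ON c.author_id = p.id to the JOIN

Corrected query:
SELECT c.id, p.name, c.sales FROM authors p JOIN novels c ON c.author_id = p.id

Result:
id | name    | sales
---+---------+------
1  | Orwell  | 56560
2  | Le Guin | 52580
3  | Le Guin | 69452
4  | Orwell  | 61219
5  | Orwell  | 21735
6  | Orwell  | 68479
7  | Le Guin | 35054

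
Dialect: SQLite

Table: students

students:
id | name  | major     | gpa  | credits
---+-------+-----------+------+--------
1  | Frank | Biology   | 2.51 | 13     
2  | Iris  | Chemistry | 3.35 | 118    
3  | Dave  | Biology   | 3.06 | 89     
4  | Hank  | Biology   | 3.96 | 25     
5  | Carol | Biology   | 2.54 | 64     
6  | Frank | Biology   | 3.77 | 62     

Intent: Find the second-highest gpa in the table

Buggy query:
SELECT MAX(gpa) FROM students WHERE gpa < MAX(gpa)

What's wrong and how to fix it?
Bug: The inner MAX is an aggregate inside WHERE, which is not allowed

Fix: Put the inner MAX in a scalar subquery

Corrected query:
SELECT MAX(gpa) FROM students WHERE gpa < (SELECT MAX(gpa) FROM students)

Result:
MAX(gpa)
--------
3.77    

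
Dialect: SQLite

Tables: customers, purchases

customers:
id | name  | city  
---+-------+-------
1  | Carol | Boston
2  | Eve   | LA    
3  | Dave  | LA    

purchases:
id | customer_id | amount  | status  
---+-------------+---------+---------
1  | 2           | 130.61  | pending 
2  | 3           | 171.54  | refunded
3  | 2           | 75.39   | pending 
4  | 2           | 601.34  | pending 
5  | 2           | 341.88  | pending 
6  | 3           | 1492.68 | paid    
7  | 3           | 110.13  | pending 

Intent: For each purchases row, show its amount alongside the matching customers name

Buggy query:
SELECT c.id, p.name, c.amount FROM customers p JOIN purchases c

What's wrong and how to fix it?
Bug: Missing join condition: each purchases row is matched to all customers rows instead of just its own

Fix: Add ON c.customer_id = p.id to the JOIN

Corrected query:
SELECT c.id, p.name, c.amount FROM customers p JOIN purchases c ON c.customer_id = p.id

Result:
id | name | amount 
---+------+--------
1  | Eve  | 130.61 
2  | Dave | 171.54 
3  | Eve  | 75.39  
4  | Eve  | 601.34 
5  | Eve  | 341.88 
6  | Dave | 1492.68
7  | Dave | 110.13 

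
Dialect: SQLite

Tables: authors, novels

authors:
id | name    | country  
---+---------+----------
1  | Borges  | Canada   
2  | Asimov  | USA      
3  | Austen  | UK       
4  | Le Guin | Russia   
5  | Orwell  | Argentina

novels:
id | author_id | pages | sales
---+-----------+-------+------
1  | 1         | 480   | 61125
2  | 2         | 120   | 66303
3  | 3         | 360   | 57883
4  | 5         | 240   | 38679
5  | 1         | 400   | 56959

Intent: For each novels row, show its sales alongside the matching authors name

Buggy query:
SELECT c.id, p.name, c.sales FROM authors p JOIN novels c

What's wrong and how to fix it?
Bug: JOIN with no ON clause produces a cartesian product; every novels row pairs with every authors row

Fix: Add ON c.author_id = p.id to the JOIN

Corrected query:
SELECT c.id, p.name, c.sales FROM authors p JOIN novels c ON c.author_id = p.id

Result:
id | name   | sales
---+--------+------
1  | Borges | 61125
2  | Asimov | 66303
3  | Austen | 57883
4  | Orwell | 38679
5  | Borges | 56959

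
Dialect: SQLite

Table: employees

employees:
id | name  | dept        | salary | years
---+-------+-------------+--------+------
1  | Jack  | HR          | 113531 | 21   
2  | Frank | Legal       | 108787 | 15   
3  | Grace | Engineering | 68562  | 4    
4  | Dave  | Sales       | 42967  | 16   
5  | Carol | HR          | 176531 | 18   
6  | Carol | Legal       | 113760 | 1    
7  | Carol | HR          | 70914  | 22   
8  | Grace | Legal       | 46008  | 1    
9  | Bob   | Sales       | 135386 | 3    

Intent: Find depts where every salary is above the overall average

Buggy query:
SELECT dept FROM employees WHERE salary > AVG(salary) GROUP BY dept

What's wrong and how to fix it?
Bug: AVG() is an aggregate; it can't sit directly in WHERE

Fix: Compute the overall average in a scalar subquery and compare each group's MIN against it in HAVING

Corrected query:
SELECT dept FROM employees GROUP BY dept HAVING MIN(salary) > (SELECT AVG(salary) FROM employees)

Result:
(no rows)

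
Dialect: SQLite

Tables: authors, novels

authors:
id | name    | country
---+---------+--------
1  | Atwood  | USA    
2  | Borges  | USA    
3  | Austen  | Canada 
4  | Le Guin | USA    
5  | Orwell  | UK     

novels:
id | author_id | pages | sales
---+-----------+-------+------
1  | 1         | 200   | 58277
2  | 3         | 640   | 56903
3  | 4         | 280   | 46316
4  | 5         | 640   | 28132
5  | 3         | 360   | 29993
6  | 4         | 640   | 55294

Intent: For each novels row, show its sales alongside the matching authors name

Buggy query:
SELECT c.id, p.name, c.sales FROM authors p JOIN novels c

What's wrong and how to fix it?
Bug: Missing join condition: each novels row is matched to all authors rows instead of just its own

Fix: Specify the join condition linking the foreign key to the parent id

Corrected query:
SELECT c.id, p.name, c.sales FROM authors p JOIN novels c ON c.author_id = p.id

Result:
id | name    | sales
---+---------+------
1  | Atwood  | 58277
2  | Austen  | 56903
3  | Le Guin | 46316
4  | Orwell  | 28132
5  | Austen  | 29993
6  | Le Guin | 55294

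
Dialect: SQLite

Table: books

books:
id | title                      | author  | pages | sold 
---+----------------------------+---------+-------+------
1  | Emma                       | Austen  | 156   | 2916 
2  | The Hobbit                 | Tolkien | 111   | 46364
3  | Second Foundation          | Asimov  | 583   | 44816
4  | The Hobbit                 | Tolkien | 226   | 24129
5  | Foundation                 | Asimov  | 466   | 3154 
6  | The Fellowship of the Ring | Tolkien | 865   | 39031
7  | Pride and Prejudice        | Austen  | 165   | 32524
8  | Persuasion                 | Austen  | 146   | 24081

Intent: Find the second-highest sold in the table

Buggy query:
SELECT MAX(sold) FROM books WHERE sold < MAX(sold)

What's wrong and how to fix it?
Bug: The inner MAX is an aggregate inside WHERE, which is not allowed

Fix: Compute the overall MAX in a subquery, then take MAX of rows below it

Corrected query:
SELECT MAX(sold) FROM books WHERE sold < (SELECT MAX(sold) FROM books)

Result:
MAX(sold)
---------
44816    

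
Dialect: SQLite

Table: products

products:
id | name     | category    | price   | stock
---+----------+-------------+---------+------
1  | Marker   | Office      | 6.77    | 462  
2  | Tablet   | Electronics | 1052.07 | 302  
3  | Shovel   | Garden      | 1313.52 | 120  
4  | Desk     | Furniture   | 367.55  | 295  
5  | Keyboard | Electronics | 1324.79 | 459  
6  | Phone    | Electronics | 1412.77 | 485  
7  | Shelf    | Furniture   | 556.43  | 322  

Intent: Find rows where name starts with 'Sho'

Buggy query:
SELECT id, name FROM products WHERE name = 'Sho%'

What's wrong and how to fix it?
Bug: '=' compares the literal string including the % character; pattern matching needs LIKE

Fix: Replace '=' with LIKE so 'Sho%' is treated as a pattern

Corrected query:
SELECT id, name FROM products WHERE name LIKE 'Sho%'

Result:
id | name  
---+-------
3  | Shovel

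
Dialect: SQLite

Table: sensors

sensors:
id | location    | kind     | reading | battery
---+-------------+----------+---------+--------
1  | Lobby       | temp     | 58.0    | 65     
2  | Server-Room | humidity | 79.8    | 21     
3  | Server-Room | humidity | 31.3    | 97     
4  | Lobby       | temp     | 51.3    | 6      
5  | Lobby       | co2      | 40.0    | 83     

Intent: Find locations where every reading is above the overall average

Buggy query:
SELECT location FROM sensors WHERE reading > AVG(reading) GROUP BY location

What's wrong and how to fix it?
Bug: WHERE evaluates per row before aggregation, so AVG() is unavailable

Fix: Use a subquery for AVG and a HAVING MIN(...) filter so the condition holds for every row in the group

Corrected query:
SELECT location FROM sensors GROUP BY location HAVING MIN(reading) > (SELECT AVG(reading) FROM sensors)

Result:
(no rows)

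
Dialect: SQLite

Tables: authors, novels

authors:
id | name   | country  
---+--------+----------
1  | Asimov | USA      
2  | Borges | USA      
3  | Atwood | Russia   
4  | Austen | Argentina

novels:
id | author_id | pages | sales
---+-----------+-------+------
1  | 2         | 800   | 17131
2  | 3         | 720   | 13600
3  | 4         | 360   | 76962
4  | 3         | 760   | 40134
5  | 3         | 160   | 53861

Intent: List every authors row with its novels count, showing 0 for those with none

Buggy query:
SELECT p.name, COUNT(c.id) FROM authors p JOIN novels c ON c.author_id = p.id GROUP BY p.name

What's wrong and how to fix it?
Bug: An inner join excludes parents with zero children

Fix: Switch to LEFT JOIN to retain unmatched parent rows

Corrected query:
SELECT p.name, COUNT(c.id) FROM authors p LEFT JOIN novels c ON c.author_id = p.id GROUP BY p.name

Result:
name   | COUNT(c.id)
-------+------------
Asimov | 0          
Atwood | 3          
Austen | 1          
Borges | 1          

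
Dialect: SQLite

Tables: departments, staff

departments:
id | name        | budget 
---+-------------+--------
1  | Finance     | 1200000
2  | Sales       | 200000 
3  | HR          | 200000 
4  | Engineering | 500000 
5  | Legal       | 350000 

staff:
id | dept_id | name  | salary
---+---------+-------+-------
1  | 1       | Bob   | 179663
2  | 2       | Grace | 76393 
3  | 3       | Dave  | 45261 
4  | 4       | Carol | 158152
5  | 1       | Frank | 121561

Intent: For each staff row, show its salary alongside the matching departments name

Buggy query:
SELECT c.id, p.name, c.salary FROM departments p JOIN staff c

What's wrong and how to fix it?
Bug: JOIN with no ON clause produces a cartesian product; every staff row pairs with every departments row

Fix: Add ON c.dept_id = p.id to the JOIN

Corrected query:
SELECT c.id, p.name, c.salary FROM departments p JOIN staff c ON c.dept_id = p.id

Result:
id | name        | salary
---+-------------+-------
1  | Finance     | 179663
2  | Sales       | 76393 
3  | HR          | 45261 
4  | Engineering | 158152
5  | Finance     | 121561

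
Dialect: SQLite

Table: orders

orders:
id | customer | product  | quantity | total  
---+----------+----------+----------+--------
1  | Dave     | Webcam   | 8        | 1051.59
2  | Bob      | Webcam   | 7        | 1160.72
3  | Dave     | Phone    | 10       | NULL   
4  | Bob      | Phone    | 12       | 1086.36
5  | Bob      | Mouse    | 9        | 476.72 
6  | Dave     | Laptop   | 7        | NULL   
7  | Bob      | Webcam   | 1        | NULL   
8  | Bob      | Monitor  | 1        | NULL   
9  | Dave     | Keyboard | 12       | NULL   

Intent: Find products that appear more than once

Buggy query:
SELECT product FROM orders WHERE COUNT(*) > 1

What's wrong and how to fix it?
Bug: WHERE can't reference COUNT(*); aggregates are computed after WHERE

Fix: GROUP BY product, then filter groups with HAVING COUNT(*) > 1

Corrected query:
SELECT product FROM orders GROUP BY product HAVING COUNT(*) > 1

Result:
product
-------
Phone  
Webcam 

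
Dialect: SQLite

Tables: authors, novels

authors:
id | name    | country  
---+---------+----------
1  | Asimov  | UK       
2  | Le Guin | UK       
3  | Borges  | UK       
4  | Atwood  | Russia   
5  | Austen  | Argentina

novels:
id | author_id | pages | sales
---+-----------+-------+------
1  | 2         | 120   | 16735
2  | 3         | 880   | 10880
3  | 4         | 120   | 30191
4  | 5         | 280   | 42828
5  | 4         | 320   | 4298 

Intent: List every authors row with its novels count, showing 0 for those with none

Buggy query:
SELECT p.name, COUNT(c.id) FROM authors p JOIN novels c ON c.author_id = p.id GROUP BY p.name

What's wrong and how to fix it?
Bug: An inner join excludes parents with zero children

Fix: Switch to LEFT JOIN to retain unmatched parent rows

Corrected query:
SELECT p.name, COUNT(c.id) FROM authors p LEFT JOIN novels c ON c.author_id = p.id GROUP BY p.name

Result:
name    | COUNT(c.id)
--------+------------
Asimov  | 0          
Atwood  | 2          
Austen  | 1          
Borges  | 1          
Le Guin | 1          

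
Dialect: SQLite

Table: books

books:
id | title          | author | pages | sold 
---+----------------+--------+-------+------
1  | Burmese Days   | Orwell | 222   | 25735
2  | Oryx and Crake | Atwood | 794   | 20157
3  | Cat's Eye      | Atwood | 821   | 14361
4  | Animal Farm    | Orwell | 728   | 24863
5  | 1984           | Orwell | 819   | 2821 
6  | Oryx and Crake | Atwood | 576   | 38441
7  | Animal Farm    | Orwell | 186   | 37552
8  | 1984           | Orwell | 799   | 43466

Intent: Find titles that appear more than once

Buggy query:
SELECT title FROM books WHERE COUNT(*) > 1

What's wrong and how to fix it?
Bug: WHERE can't reference COUNT(*); aggregates are computed after WHERE

Fix: GROUP BY title, then filter groups with HAVING COUNT(*) > 1

Corrected query:
SELECT title FROM books GROUP BY title HAVING COUNT(*) > 1

Result:
title         
--------------
1984          
Animal Farm   
Oryx and Crake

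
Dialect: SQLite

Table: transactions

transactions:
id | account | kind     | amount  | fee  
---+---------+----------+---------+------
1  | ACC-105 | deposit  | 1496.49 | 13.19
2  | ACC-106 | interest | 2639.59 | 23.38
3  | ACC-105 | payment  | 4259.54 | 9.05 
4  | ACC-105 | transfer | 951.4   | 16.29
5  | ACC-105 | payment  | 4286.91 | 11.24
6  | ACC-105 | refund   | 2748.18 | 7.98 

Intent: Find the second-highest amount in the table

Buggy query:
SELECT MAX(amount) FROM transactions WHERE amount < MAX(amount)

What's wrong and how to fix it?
Bug: MAX(amount) on the right of the comparison is an aggregate-in-WHERE error

Fix: Put the inner MAX in a scalar subquery

Corrected query:
SELECT MAX(amount) FROM transactions WHERE amount < (SELECT MAX(amount) FROM transactions)

Result:
MAX(amount)
-----------
4259.54    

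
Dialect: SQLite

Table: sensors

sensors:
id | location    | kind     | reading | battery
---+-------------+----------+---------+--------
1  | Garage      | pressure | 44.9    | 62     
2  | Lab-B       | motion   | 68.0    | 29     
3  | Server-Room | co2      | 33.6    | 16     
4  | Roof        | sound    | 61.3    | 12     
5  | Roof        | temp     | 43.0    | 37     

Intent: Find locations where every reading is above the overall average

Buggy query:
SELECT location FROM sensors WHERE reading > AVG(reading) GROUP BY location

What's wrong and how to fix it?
Bug: AVG() is an aggregate; it can't sit directly in WHERE

Fix: Use a subquery for AVG and a HAVING MIN(...) filter so the condition holds for every row in the group

Corrected query:
SELECT location FROM sensors GROUP BY location HAVING MIN(reading) > (SELECT AVG(reading) FROM sensors)

Result:
location
--------
Lab-B   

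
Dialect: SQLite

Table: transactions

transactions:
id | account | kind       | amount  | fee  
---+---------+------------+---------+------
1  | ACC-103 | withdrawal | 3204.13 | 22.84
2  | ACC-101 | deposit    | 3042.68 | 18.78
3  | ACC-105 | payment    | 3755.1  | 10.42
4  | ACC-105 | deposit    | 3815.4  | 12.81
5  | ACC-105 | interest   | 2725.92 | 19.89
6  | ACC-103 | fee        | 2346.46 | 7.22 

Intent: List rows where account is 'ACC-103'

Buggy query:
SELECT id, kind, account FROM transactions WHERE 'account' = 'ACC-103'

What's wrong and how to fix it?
Bug: 'account' in single quotes is a string literal, not the column; the comparison is literal-vs-literal and never true

Fix: Reference the column as account without single quotes

Corrected query:
SELECT id, kind, account FROM transactions WHERE account = 'ACC-103'

Result:
id | kind       | account
---+------------+--------
1  | withdrawal | ACC-103
6  | fee        | ACC-103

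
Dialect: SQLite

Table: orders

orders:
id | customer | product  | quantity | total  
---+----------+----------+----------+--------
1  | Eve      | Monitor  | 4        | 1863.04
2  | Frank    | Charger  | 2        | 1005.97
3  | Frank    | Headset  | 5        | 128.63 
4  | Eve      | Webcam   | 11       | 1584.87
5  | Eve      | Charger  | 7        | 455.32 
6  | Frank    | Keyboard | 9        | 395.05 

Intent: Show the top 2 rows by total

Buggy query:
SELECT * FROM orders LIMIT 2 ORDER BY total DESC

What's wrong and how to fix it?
Bug: LIMIT must come after ORDER BY

Fix: Sort with ORDER BY, then apply LIMIT

Corrected query:
SELECT * FROM orders ORDER BY total DESC LIMIT 2

Result:
id | customer | product | quantity | total  
---+----------+---------+----------+--------
1  | Eve      | Monitor | 4        | 1863.04
4  | Eve      | Webcam  | 11       | 1584.87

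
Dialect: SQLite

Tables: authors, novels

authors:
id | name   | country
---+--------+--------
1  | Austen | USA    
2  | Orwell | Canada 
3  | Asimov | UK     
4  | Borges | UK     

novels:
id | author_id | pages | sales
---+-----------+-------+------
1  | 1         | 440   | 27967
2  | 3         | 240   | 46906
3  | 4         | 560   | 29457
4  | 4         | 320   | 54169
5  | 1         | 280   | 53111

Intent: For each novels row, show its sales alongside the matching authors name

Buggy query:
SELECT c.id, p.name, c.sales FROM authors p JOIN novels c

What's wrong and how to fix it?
Bug: Missing join condition: each novels row is matched to all authors rows instead of just its own

Fix: Add ON c.author_id = p.id to the JOIN

Corrected query:
SELECT c.id, p.name, c.sales FROM authors p JOIN novels c ON c.author_id = p.id

Result:
id | name   | sales
---+--------+------
1  | Austen | 27967
2  | Asimov | 46906
3  | Borges | 29457
4  | Borges | 54169
5  | Austen | 53111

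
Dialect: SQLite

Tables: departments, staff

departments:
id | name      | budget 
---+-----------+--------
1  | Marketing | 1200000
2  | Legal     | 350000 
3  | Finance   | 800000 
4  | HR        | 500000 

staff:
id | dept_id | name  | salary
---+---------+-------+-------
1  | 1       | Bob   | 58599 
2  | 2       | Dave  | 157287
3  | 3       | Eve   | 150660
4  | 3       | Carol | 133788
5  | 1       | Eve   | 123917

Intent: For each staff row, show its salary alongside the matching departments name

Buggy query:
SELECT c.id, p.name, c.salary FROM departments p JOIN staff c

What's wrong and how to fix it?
Bug: JOIN with no ON clause produces a cartesian product; every staff row pairs with every departments row

Fix: Add ON c.dept_id = p.id to the JOIN

Corrected query:
SELECT c.id, p.name, c.salary FROM departments p JOIN staff c ON c.dept_id = p.id

Result:
id | name      | salary
---+-----------+-------
1  | Marketing | 58599 
2  | Legal     | 157287
3  | Finance   | 150660
4  | Finance   | 133788
5  | Marketing | 123917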